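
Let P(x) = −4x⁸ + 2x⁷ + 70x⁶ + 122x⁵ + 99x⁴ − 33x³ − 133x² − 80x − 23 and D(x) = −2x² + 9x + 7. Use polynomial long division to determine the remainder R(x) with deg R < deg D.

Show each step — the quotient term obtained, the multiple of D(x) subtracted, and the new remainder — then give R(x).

R(x) = x − 9

Step 1: lead(−4x⁸ + 2x⁷ + 70x⁶ + 122x⁵ + 99x⁴ − 33x³ − 133x² − 80x − 23) ÷ lead(D) = −4x⁸ ÷ −2x² = 2x⁶. Subtract (2x⁶)·D = −4x⁸ + 18x⁷ + 14x⁶. Remainder: −16x⁷ + 56x⁶ + 122x⁵ + 99x⁴ − 33x³ − 133x² − 80x − 23.
Step 2: lead(−16x⁷ + 56x⁶ + 122x⁵ + 99x⁴ − 33x³ − 133x² − 80x − 23) ÷ lead(D) = −16x⁷ ÷ −2x² = 8x⁵. Subtract (8x⁵)·D = −16x⁷ + 72x⁶ + 56x⁵. Remainder: −16x⁶ + 66x⁵ + 99x⁴ − 33x³ − 133x² − 80x − 23.
Step 3: lead(−16x⁶ + 66x⁵ + 99x⁴ − 33x³ − 133x² − 80x − 23) ÷ lead(D) = −16x⁶ ÷ −2x² = 8x⁴. Subtract (8x⁴)·D = −16x⁶ + 72x⁵ + 56x⁴. Remainder: −6x⁵ + 43x⁴ − 33x³ − 133x² − 80x − 23.
Step 4: lead(−6x⁵ + 43x⁴ − 33x³ − 133x² − 80x − 23) ÷ lead(D) = −6x⁵ ÷ −2x² = 3x³. Subtract (3x³)·D = −6x⁵ + 27x⁴ + 21x³. Remainder: 16x⁴ − 54x³ − 133x² − 80x − 23.
Step 5: lead(16x⁴ − 54x³ − 133x² − 80x − 23) ÷ lead(D) = 16x⁴ ÷ −2x² = −8x². Subtract (−8x²)·D = 16x⁴ − 72x³ − 56x². Remainder: 18x³ − 77x² − 80x − 23.
Step 6: lead(18x³ − 77x² − 80x − 23) ÷ lead(D) = 18x³ ÷ −2x² = −9x. Subtract (−9x)·D = 18x³ − 81x² − 63x. Remainder: 4x² − 17x − 23.
Step 7: lead(4x² − 17x − 23) ÷ lead(D) = 4x² ÷ −2x² = −2. Subtract (−2)·D = 4x² − 18x − 14. Remainder: x − 9.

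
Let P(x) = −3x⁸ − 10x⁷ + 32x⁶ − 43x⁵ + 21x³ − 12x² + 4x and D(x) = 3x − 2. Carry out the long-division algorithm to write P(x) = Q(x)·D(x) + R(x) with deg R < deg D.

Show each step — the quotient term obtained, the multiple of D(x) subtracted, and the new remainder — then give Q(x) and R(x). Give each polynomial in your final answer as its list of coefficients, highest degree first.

Q = [-1, -4, 8, -9, -6, 3, -2, 0]; R = [0]

Step 1: lead(−3x⁸ − 10x⁷ + 32x⁶ − 43x⁵ + 21x³ − 12x² + 4x) ÷ lead(D) = −3x⁸ ÷ 3x = −x⁷. Subtract (−x⁷)·D = −3x⁸ + 2x⁷. Remainder: −12x⁷ + 32x⁶ − 43x⁵ + 21x³ − 12x² + 4x.
Step 2: lead(−12x⁷ + 32x⁶ − 43x⁵ + 21x³ − 12x² + 4x) ÷ lead(D) = −12x⁷ ÷ 3x = −4x⁶. Subtract (−4x⁶)·D = −12x⁷ + 8x⁶. Remainder: 24x⁶ − 43x⁵ + 21x³ − 12x² + 4x.
Step 3: lead(24x⁶ − 43x⁵ + 21x³ − 12x² + 4x) ÷ lead(D) = 24x⁶ ÷ 3x = 8x⁵. Subtract (8x⁵)·D = 24x⁶ − 16x⁵. Remainder: −27x⁵ + 21x³ − 12x² + 4x.
Step 4: lead(−27x⁵ + 21x³ − 12x² + 4x) ÷ lead(D) = −27x⁵ ÷ 3x = −9x⁴. Subtract (−9x⁴)·D = −27x⁵ + 18x⁴. Remainder: −18x⁴ + 21x³ − 12x² + 4x.
Step 5: lead(−18x⁴ + 21x³ − 12x² + 4x) ÷ lead(D) = −18x⁴ ÷ 3x = −6x³. Subtract (−6x³)·D = −18x⁴ + 12x³. Remainder: 9x³ − 12x² + 4x.
Step 6: lead(9x³ − 12x² + 4x) ÷ lead(D) = 9x³ ÷ 3x = 3x². Subtract (3x²)·D = 9x³ − 6x². Remainder: −6x² + 4x.
Step 7: lead(−6x² + 4x) ÷ lead(D) = −6x² ÷ 3x = −2x. Subtract (−2x)·D = −6x² + 4x. Remainder: 0.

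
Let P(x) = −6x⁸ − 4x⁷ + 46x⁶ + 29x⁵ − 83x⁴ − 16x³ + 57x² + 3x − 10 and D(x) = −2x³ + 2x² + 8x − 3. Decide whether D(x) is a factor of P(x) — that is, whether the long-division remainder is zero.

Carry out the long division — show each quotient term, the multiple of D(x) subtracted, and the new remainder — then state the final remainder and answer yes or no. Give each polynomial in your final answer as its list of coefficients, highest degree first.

Step 1: lead(−6x⁸ − 4x⁷ + 46x⁶ + 29x⁵ − 83x⁴ − 16x³ + 57x² + 3x − 10) ÷ lead(D) = −6x⁸ ÷ −2x³ = 3x⁵. Subtract (3x⁵)·D = −6x⁸ + 6x⁷ + 24x⁶ − 9x⁵. Remainder: −10x⁷ + 22x⁶ + 38x⁵ − 83x⁴ − 16x³ + 57x² + 3x − 10.
Step 2: lead(−10x⁷ + 22x⁶ + 38x⁵ − 83x⁴ − 16x³ + 57x² + 3x − 10) ÷ lead(D) = −10x⁷ ÷ −2x³ = 5x⁴. Subtract (5x⁴)·D = −10x⁷ + 10x⁶ + 40x⁵ − 15x⁴. Remainder: 12x⁶ − 2x⁵ − 68x⁴ − 16x³ + 57x² + 3x − 10.
Step 3: lead(12x⁶ − 2x⁵ − 68x⁴ − 16x³ + 57x² + 3x − 10) ÷ lead(D) = 12x⁶ ÷ −2x³ = −6x³. Subtract (−6x³)·D = 12x⁶ − 12x⁵ − 48x⁴ + 18x³. Remainder: 10x⁵ − 20x⁴ − 34x³ + 57x² + 3x − 10.
Step 4: lead(10x⁵ − 20x⁴ − 34x³ + 57x² + 3x − 10) ÷ lead(D) = 10x⁵ ÷ −2x³ = −5x². Subtract (−5x²)·D = 10x⁵ − 10x⁴ − 40x³ + 15x². Remainder: −10x⁴ + 6x³ + 42x² + 3x − 10.
Step 5: lead(−10x⁴ + 6x³ + 42x² + 3x − 10) ÷ lead(D) = −10x⁴ ÷ −2x³ = 5x. Subtract (5x)·D = −10x⁴ + 10x³ + 40x² − 15x. Remainder: −4x³ + 2x² + 18x − 10.
Step 6: lead(−4x³ + 2x² + 18x − 10) ÷ lead(D) = −4x³ ÷ −2x³ = 2. Subtract (2)·D = −4x³ + 4x² + 16x − 6. Remainder: −2x² + 2x − 4.

R = [-2, 2, -4], so D(x) is not a factor of P(x). no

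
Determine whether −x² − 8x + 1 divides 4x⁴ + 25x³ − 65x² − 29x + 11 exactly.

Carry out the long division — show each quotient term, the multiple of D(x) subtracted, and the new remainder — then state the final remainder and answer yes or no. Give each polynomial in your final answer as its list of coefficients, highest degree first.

Step 1: lead(4x⁴ + 25x³ − 65x² − 29x + 11) ÷ lead(D) = 4x⁴ ÷ −x² = −4x². Subtract (−4x²)·D = 4x⁴ + 32x³ − 4x². Remainder: −7x³ − 61x² − 29x + 11.
Step 2: lead(−7x³ − 61x² − 29x + 11) ÷ lead(D) = −7x³ ÷ −x² = 7x. Subtract (7x)·D = −7x³ − 56x² + 7x. Remainder: −5x² − 36x + 11.
Step 3: lead(−5x² − 36x + 11) ÷ lead(D) = −5x² ÷ −x² = 5. Subtract (5)·D = −5x² − 40x + 5. Remainder: 4x + 6.

R = [4, 6], so D(x) is not a factor of P(x). no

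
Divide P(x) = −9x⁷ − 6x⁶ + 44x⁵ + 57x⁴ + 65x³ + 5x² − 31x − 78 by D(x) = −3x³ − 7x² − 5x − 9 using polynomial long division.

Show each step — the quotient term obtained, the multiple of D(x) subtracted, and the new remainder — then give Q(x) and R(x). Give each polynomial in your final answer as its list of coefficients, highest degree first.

Step 1: lead(−9x⁷ − 6x⁶ + 44x⁵ + 57x⁴ + 65x³ + 5x² − 31x − 78) ÷ lead(D) = −9x⁷ ÷ −3x³ = 3x⁴. Subtract (3x⁴)·D = −9x⁷ − 21x⁶ − 15x⁵ − 27x⁴. Remainder: 15x⁶ + 59x⁵ + 84x⁴ + 65x³ + 5x² − 31x − 78.
Step 2: lead(15x⁶ + 59x⁵ + 84x⁴ + 65x³ + 5x² − 31x − 78) ÷ lead(D) = 15x⁶ ÷ −3x³ = −5x³. Subtract (−5x³)·D = 15x⁶ + 35x⁵ + 25x⁴ + 45x³. Remainder: 24x⁵ + 59x⁴ + 20x³ + 5x² − 31x − 78.
Step 3: lead(24x⁵ + 59x⁴ + 20x³ + 5x² − 31x − 78) ÷ lead(D) = 24x⁵ ÷ −3x³ = −8x². Subtract (−8x²)·D = 24x⁵ + 56x⁴ + 40x³ + 72x². Remainder: 3x⁴ − 20x³ − 67x² − 31x − 78.
Step 4: lead(3x⁴ − 20x³ − 67x² − 31x − 78) ÷ lead(D) = 3x⁴ ÷ −3x³ = −x. Subtract (−x)·D = 3x⁴ + 7x³ + 5x² + 9x. Remainder: −27x³ − 72x² − 40x − 78.
Step 5: lead(−27x³ − 72x² − 40x − 78) ÷ lead(D) = −27x³ ÷ −3x³ = 9. Subtract (9)·D = −27x³ − 63x² − 45x − 81. Remainder: −9x² + 5x + 3.

Q = [3, -5, -8, -1, 9]; R = [-9, 5, 3]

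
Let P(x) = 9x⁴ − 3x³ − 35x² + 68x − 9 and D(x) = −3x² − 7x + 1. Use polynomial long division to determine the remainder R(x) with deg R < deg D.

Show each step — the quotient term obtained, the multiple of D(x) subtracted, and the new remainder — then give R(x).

Step 1: lead(9x⁴ − 3x³ − 35x² + 68x − 9) ÷ lead(D) = 9x⁴ ÷ −3x² = −3x². Subtract (−3x²)·D = 9x⁴ + 21x³ − 3x². Remainder: −24x³ − 32x² + 68x − 9.
Step 2: lead(−24x³ − 32x² + 68x − 9) ÷ lead(D) = −24x³ ÷ −3x² = 8x. Subtract (8x)·D = −24x³ − 56x² + 8x. Remainder: 24x² + 60x − 9.
Step 3: lead(24x² + 60x − 9) ÷ lead(D) = 24x² ÷ −3x² = −8. Subtract (−8)·D = 24x² + 56x − 8. Remainder: 4x − 1.

R(x) = 4x − 1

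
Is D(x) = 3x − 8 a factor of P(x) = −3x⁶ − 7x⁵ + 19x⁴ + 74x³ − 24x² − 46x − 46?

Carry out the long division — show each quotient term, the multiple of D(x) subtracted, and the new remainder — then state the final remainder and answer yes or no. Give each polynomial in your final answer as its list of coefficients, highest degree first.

R = [2], so D(x) is not a factor of P(x). no

Step 1: lead(−3x⁶ − 7x⁵ + 19x⁴ + 74x³ − 24x² − 46x − 46) ÷ lead(D) = −3x⁶ ÷ 3x = −x⁵. Subtract (−x⁵)·D = −3x⁶ + 8x⁵. Remainder: −15x⁵ + 19x⁴ + 74x³ − 24x² − 46x − 46.
Step 2: lead(−15x⁵ + 19x⁴ + 74x³ − 24x² − 46x − 46) ÷ lead(D) = −15x⁵ ÷ 3x = −5x⁴. Subtract (−5x⁴)·D = −15x⁵ + 40x⁴. Remainder: −21x⁴ + 74x³ − 24x² − 46x − 46.
Step 3: lead(−21x⁴ + 74x³ − 24x² − 46x − 46) ÷ lead(D) = −21x⁴ ÷ 3x = −7x³. Subtract (−7x³)·D = −21x⁴ + 56x³. Remainder: 18x³ − 24x² − 46x − 46.
Step 4: lead(18x³ − 24x² − 46x − 46) ÷ lead(D) = 18x³ ÷ 3x = 6x². Subtract (6x²)·D = 18x³ − 48x². Remainder: 24x² − 46x − 46.
Step 5: lead(24x² − 46x − 46) ÷ lead(D) = 24x² ÷ 3x = 8x. Subtract (8x)·D = 24x² − 64x. Remainder: 18x − 46.
Step 6: lead(18x − 46) ÷ lead(D) = 18x ÷ 3x = 6. Subtract (6)·D = 18x − 48. Remainder: 2.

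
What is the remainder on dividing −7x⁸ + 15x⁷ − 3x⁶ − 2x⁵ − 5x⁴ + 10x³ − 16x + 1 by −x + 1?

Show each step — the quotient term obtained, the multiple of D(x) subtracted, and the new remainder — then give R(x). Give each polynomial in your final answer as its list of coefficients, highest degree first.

R = [-7]

Step 1: lead(−7x⁸ + 15x⁷ − 3x⁶ − 2x⁵ − 5x⁴ + 10x³ − 16x + 1) ÷ lead(D) = −7x⁸ ÷ −x = 7x⁷. Subtract (7x⁷)·D = −7x⁸ + 7x⁷. Remainder: 8x⁷ − 3x⁶ − 2x⁵ − 5x⁴ + 10x³ − 16x + 1.
Step 2: lead(8x⁷ − 3x⁶ − 2x⁵ − 5x⁴ + 10x³ − 16x + 1) ÷ lead(D) = 8x⁷ ÷ −x = −8x⁶. Subtract (−8x⁶)·D = 8x⁷ − 8x⁶. Remainder: 5x⁶ − 2x⁵ − 5x⁴ + 10x³ − 16x + 1.
Step 3: lead(5x⁶ − 2x⁵ − 5x⁴ + 10x³ − 16x + 1) ÷ lead(D) = 5x⁶ ÷ −x = −5x⁵. Subtract (−5x⁵)·D = 5x⁶ − 5x⁵. Remainder: 3x⁵ − 5x⁴ + 10x³ − 16x + 1.
Step 4: lead(3x⁵ − 5x⁴ + 10x³ − 16x + 1) ÷ lead(D) = 3x⁵ ÷ −x = −3x⁴. Subtract (−3x⁴)·D = 3x⁵ − 3x⁴. Remainder: −2x⁴ + 10x³ − 16x + 1.
Step 5: lead(−2x⁴ + 10x³ − 16x + 1) ÷ lead(D) = −2x⁴ ÷ −x = 2x³. Subtract (2x³)·D = −2x⁴ + 2x³. Remainder: 8x³ − 16x + 1.
Step 6: lead(8x³ − 16x + 1) ÷ lead(D) = 8x³ ÷ −x = −8x². Subtract (−8x²)·D = 8x³ − 8x². Remainder: 8x² − 16x + 1.
Step 7: lead(8x² − 16x + 1) ÷ lead(D) = 8x² ÷ −x = −8x. Subtract (−8x)·D = 8x² − 8x. Remainder: −8x + 1.
Step 8: lead(−8x + 1) ÷ lead(D) = −8x ÷ −x = 8. Subtract (8)·D = −8x + 8. Remainder: −7.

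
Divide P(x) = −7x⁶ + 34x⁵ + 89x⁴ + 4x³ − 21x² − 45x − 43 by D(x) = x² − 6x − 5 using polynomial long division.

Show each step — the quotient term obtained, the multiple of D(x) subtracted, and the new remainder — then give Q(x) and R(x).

Step 1: lead(−7x⁶ + 34x⁵ + 89x⁴ + 4x³ − 21x² − 45x − 43) ÷ lead(D) = −7x⁶ ÷ x² = −7x⁴. Subtract (−7x⁴)·D = −7x⁶ + 42x⁵ + 35x⁴. Remainder: −8x⁵ + 54x⁴ + 4x³ − 21x² − 45x − 43.
Step 2: lead(−8x⁵ + 54x⁴ + 4x³ − 21x² − 45x − 43) ÷ lead(D) = −8x⁵ ÷ x² = −8x³. Subtract (−8x³)·D = −8x⁵ + 48x⁴ + 40x³. Remainder: 6x⁴ − 36x³ − 21x² − 45x − 43.
Step 3: lead(6x⁴ − 36x³ − 21x² − 45x − 43) ÷ lead(D) = 6x⁴ ÷ x² = 6x². Subtract (6x²)·D = 6x⁴ − 36x³ − 30x². Remainder: 9x² − 45x − 43.
Step 4: lead(9x² − 45x − 43) ÷ lead(D) = 9x² ÷ x² = 9. Subtract (9)·D = 9x² − 54x − 45. Remainder: 9x + 2.

Q(x) = −7x⁴ − 8x³ + 6x² + 9; R(x) = 9x + 2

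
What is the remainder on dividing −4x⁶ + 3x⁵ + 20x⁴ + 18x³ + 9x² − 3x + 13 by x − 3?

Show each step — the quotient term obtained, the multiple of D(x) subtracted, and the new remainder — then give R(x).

Step 1: lead(−4x⁶ + 3x⁵ + 20x⁴ + 18x³ + 9x² − 3x + 13) ÷ lead(D) = −4x⁶ ÷ x = −4x⁵. Subtract (−4x⁵)·D = −4x⁶ + 12x⁵. Remainder: −9x⁵ + 20x⁴ + 18x³ + 9x² − 3x + 13.
Step 2: lead(−9x⁵ + 20x⁴ + 18x³ + 9x² − 3x + 13) ÷ lead(D) = −9x⁵ ÷ x = −9x⁴. Subtract (−9x⁴)·D = −9x⁵ + 27x⁴. Remainder: −7x⁴ + 18x³ + 9x² − 3x + 13.
Step 3: lead(−7x⁴ + 18x³ + 9x² − 3x + 13) ÷ lead(D) = −7x⁴ ÷ x = −7x³. Subtract (−7x³)·D = −7x⁴ + 21x³. Remainder: −3x³ + 9x² − 3x + 13.
Step 4: lead(−3x³ + 9x² − 3x + 13) ÷ lead(D) = −3x³ ÷ x = −3x². Subtract (−3x²)·D = −3x³ + 9x². Remainder: −3x + 13.
Step 5: lead(−3x + 13) ÷ lead(D) = −3x ÷ x = −3. Subtract (−3)·D = −3x + 9. Remainder: 4.

R(x) = 4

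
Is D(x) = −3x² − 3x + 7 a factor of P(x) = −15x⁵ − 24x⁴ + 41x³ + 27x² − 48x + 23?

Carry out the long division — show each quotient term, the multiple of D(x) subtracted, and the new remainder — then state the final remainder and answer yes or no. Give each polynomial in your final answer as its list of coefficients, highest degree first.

R = [-4, 2], so D(x) is not a factor of P(x). no

Step 1: lead(−15x⁵ − 24x⁴ + 41x³ + 27x² − 48x + 23) ÷ lead(D) = −15x⁵ ÷ −3x² = 5x³. Subtract (5x³)·D = −15x⁵ − 15x⁴ + 35x³. Remainder: −9x⁴ + 6x³ + 27x² − 48x + 23.
Step 2: lead(−9x⁴ + 6x³ + 27x² − 48x + 23) ÷ lead(D) = −9x⁴ ÷ −3x² = 3x². Subtract (3x²)·D = −9x⁴ − 9x³ + 21x². Remainder: 15x³ + 6x² − 48x + 23.
Step 3: lead(15x³ + 6x² − 48x + 23) ÷ lead(D) = 15x³ ÷ −3x² = −5x. Subtract (−5x)·D = 15x³ + 15x² − 35x. Remainder: −9x² − 13x + 23.
Step 4: lead(−9x² − 13x + 23) ÷ lead(D) = −9x² ÷ −3x² = 3. Subtract (3)·D = −9x² − 9x + 21. Remainder: −4x + 2.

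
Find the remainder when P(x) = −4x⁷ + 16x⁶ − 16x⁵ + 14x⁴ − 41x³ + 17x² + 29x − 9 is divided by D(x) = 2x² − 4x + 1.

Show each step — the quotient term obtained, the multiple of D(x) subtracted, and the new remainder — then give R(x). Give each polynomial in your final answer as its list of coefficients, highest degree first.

Step 1: lead(−4x⁷ + 16x⁶ − 16x⁵ + 14x⁴ − 41x³ + 17x² + 29x − 9) ÷ lead(D) = −4x⁷ ÷ 2x² = −2x⁵. Subtract (−2x⁵)·D = −4x⁷ + 8x⁶ − 2x⁵. Remainder: 8x⁶ − 14x⁵ + 14x⁴ − 41x³ + 17x² + 29x − 9.
Step 2: lead(8x⁶ − 14x⁵ + 14x⁴ − 41x³ + 17x² + 29x − 9) ÷ lead(D) = 8x⁶ ÷ 2x² = 4x⁴. Subtract (4x⁴)·D = 8x⁶ − 16x⁵ + 4x⁴. Remainder: 2x⁵ + 10x⁴ − 41x³ + 17x² + 29x − 9.
Step 3: lead(2x⁵ + 10x⁴ − 41x³ + 17x² + 29x − 9) ÷ lead(D) = 2x⁵ ÷ 2x² = x³. Subtract (x³)·D = 2x⁵ − 4x⁴ + x³. Remainder: 14x⁴ − 42x³ + 17x² + 29x − 9.
Step 4: lead(14x⁴ − 42x³ + 17x² + 29x − 9) ÷ lead(D) = 14x⁴ ÷ 2x² = 7x². Subtract (7x²)·D = 14x⁴ − 28x³ + 7x². Remainder: −14x³ + 10x² + 29x − 9.
Step 5: lead(−14x³ + 10x² + 29x − 9) ÷ lead(D) = −14x³ ÷ 2x² = −7x. Subtract (−7x)·D = −14x³ + 28x² − 7x. Remainder: −18x² + 36x − 9.
Step 6: lead(−18x² + 36x − 9) ÷ lead(D) = −18x² ÷ 2x² = −9. Subtract (−9)·D = −18x² + 36x − 9. Remainder: 0.

R = [0]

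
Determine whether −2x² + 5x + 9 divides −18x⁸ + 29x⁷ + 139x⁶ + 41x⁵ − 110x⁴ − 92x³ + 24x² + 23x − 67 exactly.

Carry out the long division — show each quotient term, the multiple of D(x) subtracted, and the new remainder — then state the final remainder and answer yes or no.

Step 1: lead(−18x⁸ + 29x⁷ + 139x⁶ + 41x⁵ − 110x⁴ − 92x³ + 24x² + 23x − 67) ÷ lead(D) = −18x⁸ ÷ −2x² = 9x⁶. Subtract (9x⁶)·D = −18x⁸ + 45x⁷ + 81x⁶. Remainder: −16x⁷ + 58x⁶ + 41x⁵ − 110x⁴ − 92x³ + 24x² + 23x − 67.
Step 2: lead(−16x⁷ + 58x⁶ + 41x⁵ − 110x⁴ − 92x³ + 24x² + 23x − 67) ÷ lead(D) = −16x⁷ ÷ −2x² = 8x⁵. Subtract (8x⁵)·D = −16x⁷ + 40x⁶ + 72x⁵. Remainder: 18x⁶ − 31x⁵ − 110x⁴ − 92x³ + 24x² + 23x − 67.
Step 3: lead(18x⁶ − 31x⁵ − 110x⁴ − 92x³ + 24x² + 23x − 67) ÷ lead(D) = 18x⁶ ÷ −2x² = −9x⁴. Subtract (−9x⁴)·D = 18x⁶ − 45x⁵ − 81x⁴. Remainder: 14x⁵ − 29x⁴ − 92x³ + 24x² + 23x − 67.
Step 4: lead(14x⁵ − 29x⁴ − 92x³ + 24x² + 23x − 67) ÷ lead(D) = 14x⁵ ÷ −2x² = −7x³. Subtract (−7x³)·D = 14x⁵ − 35x⁴ − 63x³. Remainder: 6x⁴ − 29x³ + 24x² + 23x − 67.
Step 5: lead(6x⁴ − 29x³ + 24x² + 23x − 67) ÷ lead(D) = 6x⁴ ÷ −2x² = −3x². Subtract (−3x²)·D = 6x⁴ − 15x³ − 27x². Remainder: −14x³ + 51x² + 23x − 67.
Step 6: lead(−14x³ + 51x² + 23x − 67) ÷ lead(D) = −14x³ ÷ −2x² = 7x. Subtract (7x)·D = −14x³ + 35x² + 63x. Remainder: 16x² − 40x − 67.
Step 7: lead(16x² − 40x − 67) ÷ lead(D) = 16x² ÷ −2x² = −8. Subtract (−8)·D = 16x² − 40x − 72. Remainder: 5.

R(x) = 5, so D(x) is not a factor of P(x). no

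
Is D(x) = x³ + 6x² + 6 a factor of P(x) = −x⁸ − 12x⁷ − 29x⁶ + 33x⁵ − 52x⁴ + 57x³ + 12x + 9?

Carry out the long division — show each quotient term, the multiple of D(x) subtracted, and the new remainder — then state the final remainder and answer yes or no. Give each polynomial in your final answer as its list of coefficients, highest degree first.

Step 1: lead(−x⁸ − 12x⁷ − 29x⁶ + 33x⁵ − 52x⁴ + 57x³ + 12x + 9) ÷ lead(D) = −x⁸ ÷ x³ = −x⁵. Subtract (−x⁵)·D = −x⁸ − 6x⁷ − 6x⁵. Remainder: −6x⁷ − 29x⁶ + 39x⁵ − 52x⁴ + 57x³ + 12x + 9.
Step 2: lead(−6x⁷ − 29x⁶ + 39x⁵ − 52x⁴ + 57x³ + 12x + 9) ÷ lead(D) = −6x⁷ ÷ x³ = −6x⁴. Subtract (−6x⁴)·D = −6x⁷ − 36x⁶ − 36x⁴. Remainder: 7x⁶ + 39x⁵ − 16x⁴ + 57x³ + 12x + 9.
Step 3: lead(7x⁶ + 39x⁵ − 16x⁴ + 57x³ + 12x + 9) ÷ lead(D) = 7x⁶ ÷ x³ = 7x³. Subtract (7x³)·D = 7x⁶ + 42x⁵ + 42x³. Remainder: −3x⁵ − 16x⁴ + 15x³ + 12x + 9.
Step 4: lead(−3x⁵ − 16x⁴ + 15x³ + 12x + 9) ÷ lead(D) = −3x⁵ ÷ x³ = −3x². Subtract (−3x²)·D = −3x⁵ − 18x⁴ − 18x². Remainder: 2x⁴ + 15x³ + 18x² + 12x + 9.
Step 5: lead(2x⁴ + 15x³ + 18x² + 12x + 9) ÷ lead(D) = 2x⁴ ÷ x³ = 2x. Subtract (2x)·D = 2x⁴ + 12x³ + 12x. Remainder: 3x³ + 18x² + 9.
Step 6: lead(3x³ + 18x² + 9) ÷ lead(D) = 3x³ ÷ x³ = 3. Subtract (3)·D = 3x³ + 18x² + 18. Remainder: −9.

R = [-9], so D(x) is not a factor of P(x). no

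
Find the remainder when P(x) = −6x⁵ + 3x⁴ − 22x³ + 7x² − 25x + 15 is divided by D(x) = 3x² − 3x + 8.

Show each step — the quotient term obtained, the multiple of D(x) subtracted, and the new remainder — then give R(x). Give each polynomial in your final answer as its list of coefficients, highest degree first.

Step 1: lead(−6x⁵ + 3x⁴ − 22x³ + 7x² − 25x + 15) ÷ lead(D) = −6x⁵ ÷ 3x² = −2x³. Subtract (−2x³)·D = −6x⁵ + 6x⁴ − 16x³. Remainder: −3x⁴ − 6x³ + 7x² − 25x + 15.
Step 2: lead(−3x⁴ − 6x³ + 7x² − 25x + 15) ÷ lead(D) = −3x⁴ ÷ 3x² = −x². Subtract (−x²)·D = −3x⁴ + 3x³ − 8x². Remainder: −9x³ + 15x² − 25x + 15.
Step 3: lead(−9x³ + 15x² − 25x + 15) ÷ lead(D) = −9x³ ÷ 3x² = −3x. Subtract (−3x)·D = −9x³ + 9x² − 24x. Remainder: 6x² − x + 15.
Step 4: lead(6x² − x + 15) ÷ lead(D) = 6x² ÷ 3x² = 2. Subtract (2)·D = 6x² − 6x + 16. Remainder: 5x − 1.

R = [5, -1]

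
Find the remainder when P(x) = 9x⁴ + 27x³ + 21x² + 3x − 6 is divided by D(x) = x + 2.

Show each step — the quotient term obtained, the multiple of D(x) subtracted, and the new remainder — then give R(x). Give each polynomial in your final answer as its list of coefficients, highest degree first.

Step 1: lead(9x⁴ + 27x³ + 21x² + 3x − 6) ÷ lead(D) = 9x⁴ ÷ x = 9x³. Subtract (9x³)·D = 9x⁴ + 18x³. Remainder: 9x³ + 21x² + 3x − 6.
Step 2: lead(9x³ + 21x² + 3x − 6) ÷ lead(D) = 9x³ ÷ x = 9x². Subtract (9x²)·D = 9x³ + 18x². Remainder: 3x² + 3x − 6.
Step 3: lead(3x² + 3x − 6) ÷ lead(D) = 3x² ÷ x = 3x. Subtract (3x)·D = 3x² + 6x. Remainder: −3x − 6.
Step 4: lead(−3x − 6) ÷ lead(D) = −3x ÷ x = −3. Subtract (−3)·D = −3x − 6. Remainder: 0.

R = [0]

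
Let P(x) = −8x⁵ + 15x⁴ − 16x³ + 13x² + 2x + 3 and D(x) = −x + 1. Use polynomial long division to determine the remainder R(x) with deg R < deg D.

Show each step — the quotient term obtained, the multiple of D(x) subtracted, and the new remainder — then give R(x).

Step 1: lead(−8x⁵ + 15x⁴ − 16x³ + 13x² + 2x + 3) ÷ lead(D) = −8x⁵ ÷ −x = 8x⁴. Subtract (8x⁴)·D = −8x⁵ + 8x⁴. Remainder: 7x⁴ − 16x³ + 13x² + 2x + 3.
Step 2: lead(7x⁴ − 16x³ + 13x² + 2x + 3) ÷ lead(D) = 7x⁴ ÷ −x = −7x³. Subtract (−7x³)·D = 7x⁴ − 7x³. Remainder: −9x³ + 13x² + 2x + 3.
Step 3: lead(−9x³ + 13x² + 2x + 3) ÷ lead(D) = −9x³ ÷ −x = 9x². Subtract (9x²)·D = −9x³ + 9x². Remainder: 4x² + 2x + 3.
Step 4: lead(4x² + 2x + 3) ÷ lead(D) = 4x² ÷ −x = −4x. Subtract (−4x)·D = 4x² − 4x. Remainder: 6x + 3.
Step 5: lead(6x + 3) ÷ lead(D) = 6x ÷ −x = −6. Subtract (−6)·D = 6x − 6. Remainder: 9.

R(x) = 9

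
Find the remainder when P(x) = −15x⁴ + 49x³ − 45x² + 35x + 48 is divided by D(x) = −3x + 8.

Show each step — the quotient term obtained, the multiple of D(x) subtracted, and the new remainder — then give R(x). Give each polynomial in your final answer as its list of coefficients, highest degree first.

R = [-8]

Step 1: lead(−15x⁴ + 49x³ − 45x² + 35x + 48) ÷ lead(D) = −15x⁴ ÷ −3x = 5x³. Subtract (5x³)·D = −15x⁴ + 40x³. Remainder: 9x³ − 45x² + 35x + 48.
Step 2: lead(9x³ − 45x² + 35x + 48) ÷ lead(D) = 9x³ ÷ −3x = −3x². Subtract (−3x²)·D = 9x³ − 24x². Remainder: −21x² + 35x + 48.
Step 3: lead(−21x² + 35x + 48) ÷ lead(D) = −21x² ÷ −3x = 7x. Subtract (7x)·D = −21x² + 56x. Remainder: −21x + 48.
Step 4: lead(−21x + 48) ÷ lead(D) = −21x ÷ −3x = 7. Subtract (7)·D = −21x + 56. Remainder: −8.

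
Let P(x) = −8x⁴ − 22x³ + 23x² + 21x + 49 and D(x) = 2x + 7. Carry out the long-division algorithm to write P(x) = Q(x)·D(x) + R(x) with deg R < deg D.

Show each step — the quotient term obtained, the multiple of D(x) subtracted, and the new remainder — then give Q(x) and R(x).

Step 1: lead(−8x⁴ − 22x³ + 23x² + 21x + 49) ÷ lead(D) = −8x⁴ ÷ 2x = −4x³. Subtract (−4x³)·D = −8x⁴ − 28x³. Remainder: 6x³ + 23x² + 21x + 49.
Step 2: lead(6x³ + 23x² + 21x + 49) ÷ lead(D) = 6x³ ÷ 2x = 3x². Subtract (3x²)·D = 6x³ + 21x². Remainder: 2x² + 21x + 49.
Step 3: lead(2x² + 21x + 49) ÷ lead(D) = 2x² ÷ 2x = x. Subtract (x)·D = 2x² + 7x. Remainder: 14x + 49.
Step 4: lead(14x + 49) ÷ lead(D) = 14x ÷ 2x = 7. Subtract (7)·D = 14x + 49. Remainder: 0.

Q(x) = −4x³ + 3x² + x + 7; R(x) = 0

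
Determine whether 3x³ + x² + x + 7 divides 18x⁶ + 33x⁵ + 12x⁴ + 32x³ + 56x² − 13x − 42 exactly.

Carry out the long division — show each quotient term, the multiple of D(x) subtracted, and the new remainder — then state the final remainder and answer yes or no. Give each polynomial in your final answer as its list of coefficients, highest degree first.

R = [0], so D(x) is a factor of P(x). yes

Step 1: lead(18x⁶ + 33x⁵ + 12x⁴ + 32x³ + 56x² − 13x − 42) ÷ lead(D) = 18x⁶ ÷ 3x³ = 6x³. Subtract (6x³)·D = 18x⁶ + 6x⁵ + 6x⁴ + 42x³. Remainder: 27x⁵ + 6x⁴ − 10x³ + 56x² − 13x − 42.
Step 2: lead(27x⁵ + 6x⁴ − 10x³ + 56x² − 13x − 42) ÷ lead(D) = 27x⁵ ÷ 3x³ = 9x². Subtract (9x²)·D = 27x⁵ + 9x⁴ + 9x³ + 63x². Remainder: −3x⁴ − 19x³ − 7x² − 13x − 42.
Step 3: lead(−3x⁴ − 19x³ − 7x² − 13x − 42) ÷ lead(D) = −3x⁴ ÷ 3x³ = −x. Subtract (−x)·D = −3x⁴ − x³ − x² − 7x. Remainder: −18x³ − 6x² − 6x − 42.
Step 4: lead(−18x³ − 6x² − 6x − 42) ÷ lead(D) = −18x³ ÷ 3x³ = −6. Subtract (−6)·D = −18x³ − 6x² − 6x − 42. Remainder: 0.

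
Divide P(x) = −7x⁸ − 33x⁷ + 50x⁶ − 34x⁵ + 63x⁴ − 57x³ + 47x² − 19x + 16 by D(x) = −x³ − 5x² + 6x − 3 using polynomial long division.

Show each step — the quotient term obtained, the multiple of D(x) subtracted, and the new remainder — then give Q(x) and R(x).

Step 1: lead(−7x⁸ − 33x⁷ + 50x⁶ − 34x⁵ + 63x⁴ − 57x³ + 47x² − 19x + 16) ÷ lead(D) = −7x⁸ ÷ −x³ = 7x⁵. Subtract (7x⁵)·D = −7x⁸ − 35x⁷ + 42x⁶ − 21x⁵. Remainder: 2x⁷ + 8x⁶ − 13x⁵ + 63x⁴ − 57x³ + 47x² − 19x + 16.
Step 2: lead(2x⁷ + 8x⁶ − 13x⁵ + 63x⁴ − 57x³ + 47x² − 19x + 16) ÷ lead(D) = 2x⁷ ÷ −x³ = −2x⁴. Subtract (−2x⁴)·D = 2x⁷ + 10x⁶ − 12x⁵ + 6x⁴. Remainder: −2x⁶ − x⁵ + 57x⁴ − 57x³ + 47x² − 19x + 16.
Step 3: lead(−2x⁶ − x⁵ + 57x⁴ − 57x³ + 47x² − 19x + 16) ÷ lead(D) = −2x⁶ ÷ −x³ = 2x³. Subtract (2x³)·D = −2x⁶ − 10x⁵ + 12x⁴ − 6x³. Remainder: 9x⁵ + 45x⁴ − 51x³ + 47x² − 19x + 16.
Step 4: lead(9x⁵ + 45x⁴ − 51x³ + 47x² − 19x + 16) ÷ lead(D) = 9x⁵ ÷ −x³ = −9x². Subtract (−9x²)·D = 9x⁵ + 45x⁴ − 54x³ + 27x². Remainder: 3x³ + 20x² − 19x + 16.
Step 5: lead(3x³ + 20x² − 19x + 16) ÷ lead(D) = 3x³ ÷ −x³ = −3. Subtract (−3)·D = 3x³ + 15x² − 18x + 9. Remainder: 5x² − x + 7.

Q(x) = 7x⁵ − 2x⁴ + 2x³ − 9x² − 3; R(x) = 5x² − x + 7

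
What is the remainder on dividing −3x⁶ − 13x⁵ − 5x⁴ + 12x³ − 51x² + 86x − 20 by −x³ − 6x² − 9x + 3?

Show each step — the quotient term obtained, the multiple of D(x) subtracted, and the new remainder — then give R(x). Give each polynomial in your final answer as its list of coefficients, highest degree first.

Step 1: lead(−3x⁶ − 13x⁵ − 5x⁴ + 12x³ − 51x² + 86x − 20) ÷ lead(D) = −3x⁶ ÷ −x³ = 3x³. Subtract (3x³)·D = −3x⁶ − 18x⁵ − 27x⁴ + 9x³. Remainder: 5x⁵ + 22x⁴ + 3x³ − 51x² + 86x − 20.
Step 2: lead(5x⁵ + 22x⁴ + 3x³ − 51x² + 86x − 20) ÷ lead(D) = 5x⁵ ÷ −x³ = −5x². Subtract (−5x²)·D = 5x⁵ + 30x⁴ + 45x³ − 15x². Remainder: −8x⁴ − 42x³ − 36x² + 86x − 20.
Step 3: lead(−8x⁴ − 42x³ − 36x² + 86x − 20) ÷ lead(D) = −8x⁴ ÷ −x³ = 8x. Subtract (8x)·D = −8x⁴ − 48x³ − 72x² + 24x. Remainder: 6x³ + 36x² + 62x − 20.
Step 4: lead(6x³ + 36x² + 62x − 20) ÷ lead(D) = 6x³ ÷ −x³ = −6. Subtract (−6)·D = 6x³ + 36x² + 54x − 18. Remainder: 8x − 2.

R = [8, -2]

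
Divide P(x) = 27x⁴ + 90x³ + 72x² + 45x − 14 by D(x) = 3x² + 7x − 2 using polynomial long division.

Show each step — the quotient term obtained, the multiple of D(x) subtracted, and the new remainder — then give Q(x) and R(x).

Step 1: lead(27x⁴ + 90x³ + 72x² + 45x − 14) ÷ lead(D) = 27x⁴ ÷ 3x² = 9x². Subtract (9x²)·D = 27x⁴ + 63x³ − 18x². Remainder: 27x³ + 90x² + 45x − 14.
Step 2: lead(27x³ + 90x² + 45x − 14) ÷ lead(D) = 27x³ ÷ 3x² = 9x. Subtract (9x)·D = 27x³ + 63x² − 18x. Remainder: 27x² + 63x − 14.
Step 3: lead(27x² + 63x − 14) ÷ lead(D) = 27x² ÷ 3x² = 9. Subtract (9)·D = 27x² + 63x − 18. Remainder: 4.

Q(x) = 9x² + 9x + 9; R(x) = 4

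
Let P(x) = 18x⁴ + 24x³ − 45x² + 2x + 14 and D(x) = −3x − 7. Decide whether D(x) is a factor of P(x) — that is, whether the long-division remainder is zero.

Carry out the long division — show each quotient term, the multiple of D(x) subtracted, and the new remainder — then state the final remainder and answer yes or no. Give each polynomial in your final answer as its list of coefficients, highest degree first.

R = [-7], so D(x) is not a factor of P(x). no

Step 1: lead(18x⁴ + 24x³ − 45x² + 2x + 14) ÷ lead(D) = 18x⁴ ÷ −3x = −6x³. Subtract (−6x³)·D = 18x⁴ + 42x³. Remainder: −18x³ − 45x² + 2x + 14.
Step 2: lead(−18x³ − 45x² + 2x + 14) ÷ lead(D) = −18x³ ÷ −3x = 6x². Subtract (6x²)·D = −18x³ − 42x². Remainder: −3x² + 2x + 14.
Step 3: lead(−3x² + 2x + 14) ÷ lead(D) = −3x² ÷ −3x = x. Subtract (x)·D = −3x² − 7x. Remainder: 9x + 14.
Step 4: lead(9x + 14) ÷ lead(D) = 9x ÷ −3x = −3. Subtract (−3)·D = 9x + 21. Remainder: −7.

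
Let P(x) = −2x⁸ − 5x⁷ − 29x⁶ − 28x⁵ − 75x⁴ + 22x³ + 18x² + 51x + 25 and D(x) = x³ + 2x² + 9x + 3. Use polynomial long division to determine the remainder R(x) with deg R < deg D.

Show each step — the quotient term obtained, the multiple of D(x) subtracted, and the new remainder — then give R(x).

R(x) = 7

Step 1: lead(−2x⁸ − 5x⁷ − 29x⁶ − 28x⁵ − 75x⁴ + 22x³ + 18x² + 51x + 25) ÷ lead(D) = −2x⁸ ÷ x³ = −2x⁵. Subtract (−2x⁵)·D = −2x⁸ − 4x⁷ − 18x⁶ − 6x⁵. Remainder: −x⁷ − 11x⁶ − 22x⁵ − 75x⁴ + 22x³ + 18x² + 51x + 25.
Step 2: lead(−x⁷ − 11x⁶ − 22x⁵ − 75x⁴ + 22x³ + 18x² + 51x + 25) ÷ lead(D) = −x⁷ ÷ x³ = −x⁴. Subtract (−x⁴)·D = −x⁷ − 2x⁶ − 9x⁵ − 3x⁴. Remainder: −9x⁶ − 13x⁵ − 72x⁴ + 22x³ + 18x² + 51x + 25.
Step 3: lead(−9x⁶ − 13x⁵ − 72x⁴ + 22x³ + 18x² + 51x + 25) ÷ lead(D) = −9x⁶ ÷ x³ = −9x³. Subtract (−9x³)·D = −9x⁶ − 18x⁵ − 81x⁴ − 27x³. Remainder: 5x⁵ + 9x⁴ + 49x³ + 18x² + 51x + 25.
Step 4: lead(5x⁵ + 9x⁴ + 49x³ + 18x² + 51x + 25) ÷ lead(D) = 5x⁵ ÷ x³ = 5x². Subtract (5x²)·D = 5x⁵ + 10x⁴ + 45x³ + 15x². Remainder: −x⁴ + 4x³ + 3x² + 51x + 25.
Step 5: lead(−x⁴ + 4x³ + 3x² + 51x + 25) ÷ lead(D) = −x⁴ ÷ x³ = −x. Subtract (−x)·D = −x⁴ − 2x³ − 9x² − 3x. Remainder: 6x³ + 12x² + 54x + 25.
Step 6: lead(6x³ + 12x² + 54x + 25) ÷ lead(D) = 6x³ ÷ x³ = 6. Subtract (6)·D = 6x³ + 12x² + 54x + 18. Remainder: 7.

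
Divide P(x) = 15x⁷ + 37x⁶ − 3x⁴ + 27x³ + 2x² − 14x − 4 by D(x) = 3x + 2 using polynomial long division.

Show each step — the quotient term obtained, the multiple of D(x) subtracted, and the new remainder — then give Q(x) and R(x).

Q(x) = 5x⁶ + 9x⁵ − 6x⁴ + 3x³ + 7x² − 4x − 2; R(x) = 0

Step 1: lead(15x⁷ + 37x⁶ − 3x⁴ + 27x³ + 2x² − 14x − 4) ÷ lead(D) = 15x⁷ ÷ 3x = 5x⁶. Subtract (5x⁶)·D = 15x⁷ + 10x⁶. Remainder: 27x⁶ − 3x⁴ + 27x³ + 2x² − 14x − 4.
Step 2: lead(27x⁶ − 3x⁴ + 27x³ + 2x² − 14x − 4) ÷ lead(D) = 27x⁶ ÷ 3x = 9x⁵. Subtract (9x⁵)·D = 27x⁶ + 18x⁵. Remainder: −18x⁵ − 3x⁴ + 27x³ + 2x² − 14x − 4.
Step 3: lead(−18x⁵ − 3x⁴ + 27x³ + 2x² − 14x − 4) ÷ lead(D) = −18x⁵ ÷ 3x = −6x⁴. Subtract (−6x⁴)·D = −18x⁵ − 12x⁴. Remainder: 9x⁴ + 27x³ + 2x² − 14x − 4.
Step 4: lead(9x⁴ + 27x³ + 2x² − 14x − 4) ÷ lead(D) = 9x⁴ ÷ 3x = 3x³. Subtract (3x³)·D = 9x⁴ + 6x³. Remainder: 21x³ + 2x² − 14x − 4.
Step 5: lead(21x³ + 2x² − 14x − 4) ÷ lead(D) = 21x³ ÷ 3x = 7x². Subtract (7x²)·D = 21x³ + 14x². Remainder: −12x² − 14x − 4.
Step 6: lead(−12x² − 14x − 4) ÷ lead(D) = −12x² ÷ 3x = −4x. Subtract (−4x)·D = −12x² − 8x. Remainder: −6x − 4.
Step 7: lead(−6x − 4) ÷ lead(D) = −6x ÷ 3x = −2. Subtract (−2)·D = −6x − 4. Remainder: 0.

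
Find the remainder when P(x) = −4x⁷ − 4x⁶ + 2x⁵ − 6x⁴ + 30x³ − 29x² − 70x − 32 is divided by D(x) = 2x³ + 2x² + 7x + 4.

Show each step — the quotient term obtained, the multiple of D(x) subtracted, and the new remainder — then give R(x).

Step 1: lead(−4x⁷ − 4x⁶ + 2x⁵ − 6x⁴ + 30x³ − 29x² − 70x − 32) ÷ lead(D) = −4x⁷ ÷ 2x³ = −2x⁴. Subtract (−2x⁴)·D = −4x⁷ − 4x⁶ − 14x⁵ − 8x⁴. Remainder: 16x⁵ + 2x⁴ + 30x³ − 29x² − 70x − 32.
Step 2: lead(16x⁵ + 2x⁴ + 30x³ − 29x² − 70x − 32) ÷ lead(D) = 16x⁵ ÷ 2x³ = 8x². Subtract (8x²)·D = 16x⁵ + 16x⁴ + 56x³ + 32x². Remainder: −14x⁴ − 26x³ − 61x² − 70x − 32.
Step 3: lead(−14x⁴ − 26x³ − 61x² − 70x − 32) ÷ lead(D) = −14x⁴ ÷ 2x³ = −7x. Subtract (−7x)·D = −14x⁴ − 14x³ − 49x² − 28x. Remainder: −12x³ − 12x² − 42x − 32.
Step 4: lead(−12x³ − 12x² − 42x − 32) ÷ lead(D) = −12x³ ÷ 2x³ = −6. Subtract (−6)·D = −12x³ − 12x² − 42x − 24. Remainder: −8.

R(x) = −8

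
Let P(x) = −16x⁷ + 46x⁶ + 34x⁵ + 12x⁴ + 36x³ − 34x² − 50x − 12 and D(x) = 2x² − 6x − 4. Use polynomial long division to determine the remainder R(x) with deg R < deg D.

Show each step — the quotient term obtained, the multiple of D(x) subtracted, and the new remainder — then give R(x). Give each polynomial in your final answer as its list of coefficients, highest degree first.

Step 1: lead(−16x⁷ + 46x⁶ + 34x⁵ + 12x⁴ + 36x³ − 34x² − 50x − 12) ÷ lead(D) = −16x⁷ ÷ 2x² = −8x⁵. Subtract (−8x⁵)·D = −16x⁷ + 48x⁶ + 32x⁵. Remainder: −2x⁶ + 2x⁵ + 12x⁴ + 36x³ − 34x² − 50x − 12.
Step 2: lead(−2x⁶ + 2x⁵ + 12x⁴ + 36x³ − 34x² − 50x − 12) ÷ lead(D) = −2x⁶ ÷ 2x² = −x⁴. Subtract (−x⁴)·D = −2x⁶ + 6x⁵ + 4x⁴. Remainder: −4x⁵ + 8x⁴ + 36x³ − 34x² − 50x − 12.
Step 3: lead(−4x⁵ + 8x⁴ + 36x³ − 34x² − 50x − 12) ÷ lead(D) = −4x⁵ ÷ 2x² = −2x³. Subtract (−2x³)·D = −4x⁵ + 12x⁴ + 8x³. Remainder: −4x⁴ + 28x³ − 34x² − 50x − 12.
Step 4: lead(−4x⁴ + 28x³ − 34x² − 50x − 12) ÷ lead(D) = −4x⁴ ÷ 2x² = −2x². Subtract (−2x²)·D = −4x⁴ + 12x³ + 8x². Remainder: 16x³ − 42x² − 50x − 12.
Step 5: lead(16x³ − 42x² − 50x − 12) ÷ lead(D) = 16x³ ÷ 2x² = 8x. Subtract (8x)·D = 16x³ − 48x² − 32x. Remainder: 6x² − 18x − 12.
Step 6: lead(6x² − 18x − 12) ÷ lead(D) = 6x² ÷ 2x² = 3. Subtract (3)·D = 6x² − 18x − 12. Remainder: 0.

R = [0]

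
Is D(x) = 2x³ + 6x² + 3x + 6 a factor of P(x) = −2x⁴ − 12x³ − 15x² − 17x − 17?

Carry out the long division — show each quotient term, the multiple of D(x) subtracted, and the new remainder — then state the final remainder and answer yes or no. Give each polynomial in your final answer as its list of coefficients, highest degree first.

Step 1: lead(−2x⁴ − 12x³ − 15x² − 17x − 17) ÷ lead(D) = −2x⁴ ÷ 2x³ = −x. Subtract (−x)·D = −2x⁴ − 6x³ − 3x² − 6x. Remainder: −6x³ − 12x² − 11x − 17.
Step 2: lead(−6x³ − 12x² − 11x − 17) ÷ lead(D) = −6x³ ÷ 2x³ = −3. Subtract (−3)·D = −6x³ − 18x² − 9x − 18. Remainder: 6x² − 2x + 1.

R = [6, -2, 1], so D(x) is not a factor of P(x). no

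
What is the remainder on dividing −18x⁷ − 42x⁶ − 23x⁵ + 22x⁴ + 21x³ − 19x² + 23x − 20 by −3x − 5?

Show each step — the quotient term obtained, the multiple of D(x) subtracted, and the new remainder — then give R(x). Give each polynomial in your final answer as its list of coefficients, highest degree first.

R = [0]

Step 1: lead(−18x⁷ − 42x⁶ − 23x⁵ + 22x⁴ + 21x³ − 19x² + 23x − 20) ÷ lead(D) = −18x⁷ ÷ −3x = 6x⁶. Subtract (6x⁶)·D = −18x⁷ − 30x⁶. Remainder: −12x⁶ − 23x⁵ + 22x⁴ + 21x³ − 19x² + 23x − 20.
Step 2: lead(−12x⁶ − 23x⁵ + 22x⁴ + 21x³ − 19x² + 23x − 20) ÷ lead(D) = −12x⁶ ÷ −3x = 4x⁵. Subtract (4x⁵)·D = −12x⁶ − 20x⁵. Remainder: −3x⁵ + 22x⁴ + 21x³ − 19x² + 23x − 20.
Step 3: lead(−3x⁵ + 22x⁴ + 21x³ − 19x² + 23x − 20) ÷ lead(D) = −3x⁵ ÷ −3x = x⁴. Subtract (x⁴)·D = −3x⁵ − 5x⁴. Remainder: 27x⁴ + 21x³ − 19x² + 23x − 20.
Step 4: lead(27x⁴ + 21x³ − 19x² + 23x − 20) ÷ lead(D) = 27x⁴ ÷ −3x = −9x³. Subtract (−9x³)·D = 27x⁴ + 45x³. Remainder: −24x³ − 19x² + 23x − 20.
Step 5: lead(−24x³ − 19x² + 23x − 20) ÷ lead(D) = −24x³ ÷ −3x = 8x². Subtract (8x²)·D = −24x³ − 40x². Remainder: 21x² + 23x − 20.
Step 6: lead(21x² + 23x − 20) ÷ lead(D) = 21x² ÷ −3x = −7x. Subtract (−7x)·D = 21x² + 35x. Remainder: −12x − 20.
Step 7: lead(−12x − 20) ÷ lead(D) = −12x ÷ −3x = 4. Subtract (4)·D = −12x − 20. Remainder: 0.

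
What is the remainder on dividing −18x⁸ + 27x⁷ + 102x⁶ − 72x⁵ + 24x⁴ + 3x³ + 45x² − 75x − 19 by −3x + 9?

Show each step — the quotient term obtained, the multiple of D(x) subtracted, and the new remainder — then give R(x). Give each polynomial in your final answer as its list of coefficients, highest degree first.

Step 1: lead(−18x⁸ + 27x⁷ + 102x⁶ − 72x⁵ + 24x⁴ + 3x³ + 45x² − 75x − 19) ÷ lead(D) = −18x⁸ ÷ −3x = 6x⁷. Subtract (6x⁷)·D = −18x⁸ + 54x⁷. Remainder: −27x⁷ + 102x⁶ − 72x⁵ + 24x⁴ + 3x³ + 45x² − 75x − 19.
Step 2: lead(−27x⁷ + 102x⁶ − 72x⁵ + 24x⁴ + 3x³ + 45x² − 75x − 19) ÷ lead(D) = −27x⁷ ÷ −3x = 9x⁶. Subtract (9x⁶)·D = −27x⁷ + 81x⁶. Remainder: 21x⁶ − 72x⁵ + 24x⁴ + 3x³ + 45x² − 75x − 19.
Step 3: lead(21x⁶ − 72x⁵ + 24x⁴ + 3x³ + 45x² − 75x − 19) ÷ lead(D) = 21x⁶ ÷ −3x = −7x⁵. Subtract (−7x⁵)·D = 21x⁶ − 63x⁵. Remainder: −9x⁵ + 24x⁴ + 3x³ + 45x² − 75x − 19.
Step 4: lead(−9x⁵ + 24x⁴ + 3x³ + 45x² − 75x − 19) ÷ lead(D) = −9x⁵ ÷ −3x = 3x⁴. Subtract (3x⁴)·D = −9x⁵ + 27x⁴. Remainder: −3x⁴ + 3x³ + 45x² − 75x − 19.
Step 5: lead(−3x⁴ + 3x³ + 45x² − 75x − 19) ÷ lead(D) = −3x⁴ ÷ −3x = x³. Subtract (x³)·D = −3x⁴ + 9x³. Remainder: −6x³ + 45x² − 75x − 19.
Step 6: lead(−6x³ + 45x² − 75x − 19) ÷ lead(D) = −6x³ ÷ −3x = 2x². Subtract (2x²)·D = −6x³ + 18x². Remainder: 27x² − 75x − 19.
Step 7: lead(27x² − 75x − 19) ÷ lead(D) = 27x² ÷ −3x = −9x. Subtract (−9x)·D = 27x² − 81x. Remainder: 6x − 19.
Step 8: lead(6x − 19) ÷ lead(D) = 6x ÷ −3x = −2. Subtract (−2)·D = 6x − 18. Remainder: −1.

R = [-1]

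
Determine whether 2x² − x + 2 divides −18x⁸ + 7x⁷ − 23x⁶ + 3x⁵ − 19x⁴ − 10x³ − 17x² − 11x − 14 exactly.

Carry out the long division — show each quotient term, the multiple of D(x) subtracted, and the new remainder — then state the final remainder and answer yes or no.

Step 1: lead(−18x⁸ + 7x⁷ − 23x⁶ + 3x⁵ − 19x⁴ − 10x³ − 17x² − 11x − 14) ÷ lead(D) = −18x⁸ ÷ 2x² = −9x⁶. Subtract (−9x⁶)·D = −18x⁸ + 9x⁷ − 18x⁶. Remainder: −2x⁷ − 5x⁶ + 3x⁵ − 19x⁴ − 10x³ − 17x² − 11x − 14.
Step 2: lead(−2x⁷ − 5x⁶ + 3x⁵ − 19x⁴ − 10x³ − 17x² − 11x − 14) ÷ lead(D) = −2x⁷ ÷ 2x² = −x⁵. Subtract (−x⁵)·D = −2x⁷ + x⁶ − 2x⁵. Remainder: −6x⁶ + 5x⁵ − 19x⁴ − 10x³ − 17x² − 11x − 14.
Step 3: lead(−6x⁶ + 5x⁵ − 19x⁴ − 10x³ − 17x² − 11x − 14) ÷ lead(D) = −6x⁶ ÷ 2x² = −3x⁴. Subtract (−3x⁴)·D = −6x⁶ + 3x⁵ − 6x⁴. Remainder: 2x⁵ − 13x⁴ − 10x³ − 17x² − 11x − 14.
Step 4: lead(2x⁵ − 13x⁴ − 10x³ − 17x² − 11x − 14) ÷ lead(D) = 2x⁵ ÷ 2x² = x³. Subtract (x³)·D = 2x⁵ − x⁴ + 2x³. Remainder: −12x⁴ − 12x³ − 17x² − 11x − 14.
Step 5: lead(−12x⁴ − 12x³ − 17x² − 11x − 14) ÷ lead(D) = −12x⁴ ÷ 2x² = −6x². Subtract (−6x²)·D = −12x⁴ + 6x³ − 12x². Remainder: −18x³ − 5x² − 11x − 14.
Step 6: lead(−18x³ − 5x² − 11x − 14) ÷ lead(D) = −18x³ ÷ 2x² = −9x. Subtract (−9x)·D = −18x³ + 9x² − 18x. Remainder: −14x² + 7x − 14.
Step 7: lead(−14x² + 7x − 14) ÷ lead(D) = −14x² ÷ 2x² = −7. Subtract (−7)·D = −14x² + 7x − 14. Remainder: 0.

R(x) = 0, so D(x) is a factor of P(x). yes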